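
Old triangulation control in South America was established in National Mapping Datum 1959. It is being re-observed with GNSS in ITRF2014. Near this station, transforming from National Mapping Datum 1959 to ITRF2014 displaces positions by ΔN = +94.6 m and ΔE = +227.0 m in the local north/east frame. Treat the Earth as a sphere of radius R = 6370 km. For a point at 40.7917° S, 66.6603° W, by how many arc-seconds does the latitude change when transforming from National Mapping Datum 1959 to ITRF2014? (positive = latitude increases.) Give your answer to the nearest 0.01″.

On a sphere of radius R, 1 rad of latitude = R, so Δφ = ΔN / R = 94.6 / 6370000 = 1.4851e-05 rad = 3.063″.

Δφ = 3.06″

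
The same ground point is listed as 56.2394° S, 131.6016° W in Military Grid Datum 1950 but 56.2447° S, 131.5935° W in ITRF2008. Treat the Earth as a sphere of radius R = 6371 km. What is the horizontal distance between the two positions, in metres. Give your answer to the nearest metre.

773 m

Δφ = -56.2447° − -56.2394° = -0.0053°; Δλ = -131.5935° − -131.6016° = +0.0081°.
1° along a meridian = πR/180 = 111195 m.
ΔN = Δφ × 111195 = -589.3 m; ΔE = Δλ × 111195 × cos(-56.2394°) = +0.0081 × 111195 × 0.555724 = 500.5 m.
Distance = √(ΔE² + ΔN²) = √(500.5² + (-589.3)²) = 773.2 m.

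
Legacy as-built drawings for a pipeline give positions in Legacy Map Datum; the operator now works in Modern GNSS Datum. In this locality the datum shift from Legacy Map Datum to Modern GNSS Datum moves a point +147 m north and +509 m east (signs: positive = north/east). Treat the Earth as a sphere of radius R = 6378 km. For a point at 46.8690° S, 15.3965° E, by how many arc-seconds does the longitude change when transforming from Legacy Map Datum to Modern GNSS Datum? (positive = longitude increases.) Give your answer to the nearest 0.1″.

At latitude -46.8690°, cos φ = 0.683669.
One radian of longitude at latitude φ spans R cos φ, so Δλ = ΔE / (R cos φ) = 509.0 / (6378000 × 0.683669) = 1.1673e-04 rad = 24.078″.

Δλ = 24.1″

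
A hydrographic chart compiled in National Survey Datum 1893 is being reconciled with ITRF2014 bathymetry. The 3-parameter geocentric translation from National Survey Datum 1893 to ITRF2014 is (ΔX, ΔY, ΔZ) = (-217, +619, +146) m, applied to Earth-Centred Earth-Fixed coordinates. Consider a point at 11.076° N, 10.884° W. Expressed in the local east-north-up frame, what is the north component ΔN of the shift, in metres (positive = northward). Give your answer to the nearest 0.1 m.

ΔN = 206.7 m

The local north axis is (−sin φ cos λ, −sin φ sin λ, cos φ), giving ΔN = 40.938 + 22.454 + 143.280 = 206.67 m.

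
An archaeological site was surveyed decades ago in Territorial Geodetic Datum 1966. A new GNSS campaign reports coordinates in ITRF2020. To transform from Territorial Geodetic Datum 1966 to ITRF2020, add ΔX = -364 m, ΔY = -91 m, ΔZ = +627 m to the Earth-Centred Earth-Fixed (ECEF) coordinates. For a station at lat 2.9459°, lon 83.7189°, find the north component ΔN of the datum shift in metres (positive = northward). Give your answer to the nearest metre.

ΔN = 633 m

The local north axis is (−sin φ cos λ, −sin φ sin λ, cos φ), giving ΔN = 2.047 + 4.649 + 626.171 = 632.87 m.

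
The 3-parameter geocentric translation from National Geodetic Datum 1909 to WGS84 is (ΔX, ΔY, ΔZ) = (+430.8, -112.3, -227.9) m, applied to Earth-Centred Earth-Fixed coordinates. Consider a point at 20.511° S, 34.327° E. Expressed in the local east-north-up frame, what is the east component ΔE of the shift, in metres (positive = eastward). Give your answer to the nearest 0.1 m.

ΔE = -335.7 m

The local east axis at (φ, λ) is (−sin λ, cos λ, 0), so ΔE = −sin(34.327°)·430.8 + cos(34.327°)·(-112.3) = -335.68 m.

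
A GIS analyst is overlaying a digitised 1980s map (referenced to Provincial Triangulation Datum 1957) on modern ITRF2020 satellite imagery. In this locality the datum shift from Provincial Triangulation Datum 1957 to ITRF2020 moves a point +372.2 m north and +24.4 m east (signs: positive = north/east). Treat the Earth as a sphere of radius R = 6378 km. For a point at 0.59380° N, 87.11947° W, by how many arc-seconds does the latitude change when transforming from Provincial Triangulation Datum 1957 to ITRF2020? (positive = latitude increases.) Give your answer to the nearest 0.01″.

Δφ = 12.04″

On a sphere of radius R, 1 rad of latitude = R, so Δφ = ΔN / R = 372.2 / 6378000 = 5.8357e-05 rad = 12.037″.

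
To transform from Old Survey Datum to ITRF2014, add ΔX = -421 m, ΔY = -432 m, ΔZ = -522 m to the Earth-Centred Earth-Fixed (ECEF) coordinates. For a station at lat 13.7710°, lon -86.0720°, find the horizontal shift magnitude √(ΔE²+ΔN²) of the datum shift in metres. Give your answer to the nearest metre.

At φ = 13.7710°, λ = -86.0720°: sin φ = 0.238042, cos φ = 0.971255, sin λ = -0.997651, cos λ = 0.068503.
ΔE = −sin λ·ΔX + cos λ·ΔY = −(-0.997651)·(-421) + (0.068503)·(-432) = -449.60 m.
ΔN = −sin φ cos λ·ΔX − sin φ sin λ·ΔY + cos φ·ΔZ = −(0.238042)(0.068503)(-421) − (0.238042)(-0.997651)(-432) + (0.971255)(-522) = -602.72 m.
Horizontal magnitude = √(ΔE² + ΔN²) = √((-449.60)² + (-602.72)²) = 751.94 m.

752 m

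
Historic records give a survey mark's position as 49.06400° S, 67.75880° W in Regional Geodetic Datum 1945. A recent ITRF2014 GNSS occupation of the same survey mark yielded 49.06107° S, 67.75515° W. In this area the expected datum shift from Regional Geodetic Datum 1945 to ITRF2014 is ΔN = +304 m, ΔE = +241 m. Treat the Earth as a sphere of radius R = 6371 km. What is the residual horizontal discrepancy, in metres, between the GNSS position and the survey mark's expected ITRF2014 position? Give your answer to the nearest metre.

Observed coordinate differences: Δφ = +0.00293°, Δλ = +0.00365°.
Converting to metres (1° lat = 111195 m, cos φ = 0.655216): observed ΔN = 325.8 m, observed ΔE = 265.9 m.
Subtracting the expected shift leaves a residual of 325.8 − (304) = 21.8 m north and 265.9 − (241) = 24.9 m east.
Residual distance = √(21.8² + 24.9²) = 33.1 m.

33 m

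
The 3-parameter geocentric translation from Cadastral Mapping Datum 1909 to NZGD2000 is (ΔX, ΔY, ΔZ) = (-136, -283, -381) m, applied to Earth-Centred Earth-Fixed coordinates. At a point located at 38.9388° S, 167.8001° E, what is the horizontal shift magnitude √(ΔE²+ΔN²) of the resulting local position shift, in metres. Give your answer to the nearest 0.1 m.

394.9 m

The local east axis at (φ, λ) is (−sin λ, cos λ, 0), so ΔE = −sin(167.8001°)·(-136) + cos(167.8001°)·(-283) = 305.35 m.
The local north axis is (−sin φ cos λ, −sin φ sin λ, cos φ), giving ΔN = 83.544 − 37.586 − 296.349 = -250.39 m.
Horizontal magnitude = √(ΔE² + ΔN²) = √(305.35² + (-250.39)²) = 394.88 m.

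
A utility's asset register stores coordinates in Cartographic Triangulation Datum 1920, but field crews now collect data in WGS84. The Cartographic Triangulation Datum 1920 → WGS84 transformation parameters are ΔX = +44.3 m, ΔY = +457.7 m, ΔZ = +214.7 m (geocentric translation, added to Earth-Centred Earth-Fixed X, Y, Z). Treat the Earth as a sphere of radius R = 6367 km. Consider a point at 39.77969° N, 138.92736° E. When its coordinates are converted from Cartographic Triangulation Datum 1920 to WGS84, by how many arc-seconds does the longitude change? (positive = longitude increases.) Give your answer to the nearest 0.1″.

Δλ = -15.8″

sin φ = 0.639837, cos φ = 0.768510, sin λ = 0.657015, cos λ = -0.753877.
East component: ΔE = −sin λ·ΔX + cos λ·ΔY = −(0.657015)(44.3) + (-0.753877)(457.7) = -374.16 m.
1° of latitude spans πR/180 = 111125 m; at latitude φ, 1° of longitude spans that × cos φ = 85400.8 m, so Δλ = -374.16 / 85400.8 × 3600 = -15.772″.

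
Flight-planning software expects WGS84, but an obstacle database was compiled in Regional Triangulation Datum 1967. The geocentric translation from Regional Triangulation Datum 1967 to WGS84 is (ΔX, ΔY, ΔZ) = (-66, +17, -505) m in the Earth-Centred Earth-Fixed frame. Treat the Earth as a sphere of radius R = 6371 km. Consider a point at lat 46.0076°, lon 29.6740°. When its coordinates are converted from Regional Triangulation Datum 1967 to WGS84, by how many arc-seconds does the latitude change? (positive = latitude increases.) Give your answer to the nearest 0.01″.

sin φ = 0.719432, cos φ = 0.694563, sin λ = 0.495064, cos λ = 0.868856.
North component: ΔN = −sin φ cos λ·ΔX − sin φ sin λ·ΔY + cos φ·ΔZ = −(0.719432)(0.868856)(-66) − (0.719432)(0.495064)(17) + (0.694563)(-505) = -315.55 m.
1° of latitude spans πR/180 = 111195 m, so Δφ = -315.55 / 111195 × 3600 = -10.216″.

Δφ = -10.22″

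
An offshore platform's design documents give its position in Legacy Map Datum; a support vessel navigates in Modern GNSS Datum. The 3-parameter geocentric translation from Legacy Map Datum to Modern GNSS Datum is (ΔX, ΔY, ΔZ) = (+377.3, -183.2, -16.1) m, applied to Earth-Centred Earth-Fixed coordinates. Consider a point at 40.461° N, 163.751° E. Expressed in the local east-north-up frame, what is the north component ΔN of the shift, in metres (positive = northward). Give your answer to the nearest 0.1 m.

The local north axis is (−sin φ cos λ, −sin φ sin λ, cos φ), giving ΔN = 235.061 + 33.265 − 12.250 = 256.08 m.

ΔN = 256.1 m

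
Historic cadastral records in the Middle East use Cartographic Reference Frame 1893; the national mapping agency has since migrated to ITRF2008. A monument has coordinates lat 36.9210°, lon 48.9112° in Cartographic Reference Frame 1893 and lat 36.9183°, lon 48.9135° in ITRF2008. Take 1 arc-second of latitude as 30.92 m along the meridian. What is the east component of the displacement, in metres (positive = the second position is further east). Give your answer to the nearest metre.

ΔE = 205 m

Δφ = 36.9183° − 36.9210° = -0.0027°; Δλ = 48.9135° − 48.9112° = +0.0023°.
1° of latitude = 3600 × 30.92 = 111312 m.
ΔN = Δφ × 111312 = -300.5 m; ΔE = Δλ × 111312 × cos(36.9210°) = +0.0023 × 111312 × 0.799465 = 204.7 m.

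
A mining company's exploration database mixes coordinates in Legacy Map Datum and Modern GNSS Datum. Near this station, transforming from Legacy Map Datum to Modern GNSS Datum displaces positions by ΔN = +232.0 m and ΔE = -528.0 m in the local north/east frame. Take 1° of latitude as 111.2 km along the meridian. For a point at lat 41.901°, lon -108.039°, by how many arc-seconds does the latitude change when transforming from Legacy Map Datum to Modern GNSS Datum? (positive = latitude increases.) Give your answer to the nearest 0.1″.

Δφ = 7.5″

1° of latitude = 111.2 km, so Δφ = 232.0 / 111200 = 0.0020863° = 7.511″.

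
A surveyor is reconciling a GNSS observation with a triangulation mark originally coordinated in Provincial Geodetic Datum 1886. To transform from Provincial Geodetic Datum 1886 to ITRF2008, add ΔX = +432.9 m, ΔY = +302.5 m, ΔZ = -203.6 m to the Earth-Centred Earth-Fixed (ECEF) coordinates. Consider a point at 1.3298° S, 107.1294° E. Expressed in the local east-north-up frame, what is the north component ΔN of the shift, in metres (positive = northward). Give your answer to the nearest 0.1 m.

The local north axis is (−sin φ cos λ, −sin φ sin λ, cos φ), giving ΔN = -2.959 + 6.709 − 203.545 = -199.80 m.

ΔN = -199.8 m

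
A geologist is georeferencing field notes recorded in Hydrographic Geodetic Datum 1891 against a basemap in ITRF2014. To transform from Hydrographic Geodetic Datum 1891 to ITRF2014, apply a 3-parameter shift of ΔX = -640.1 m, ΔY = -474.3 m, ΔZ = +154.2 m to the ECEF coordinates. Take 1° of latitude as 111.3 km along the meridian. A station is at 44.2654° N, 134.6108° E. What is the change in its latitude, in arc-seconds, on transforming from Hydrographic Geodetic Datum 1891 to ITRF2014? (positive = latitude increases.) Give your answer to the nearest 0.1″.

Δφ = 1.0″

sin φ = 0.697983, cos φ = 0.716114, sin λ = 0.711894, cos λ = -0.702287.
North component: ΔN = −sin φ cos λ·ΔX − sin φ sin λ·ΔY + cos φ·ΔZ = −(0.697983)(-0.702287)(-640.1) − (0.697983)(0.711894)(-474.3) + (0.716114)(154.2) = 32.33 m.
1° of latitude spans 111300 m, so Δφ = 32.33 / 111300 × 3600 = 1.046″.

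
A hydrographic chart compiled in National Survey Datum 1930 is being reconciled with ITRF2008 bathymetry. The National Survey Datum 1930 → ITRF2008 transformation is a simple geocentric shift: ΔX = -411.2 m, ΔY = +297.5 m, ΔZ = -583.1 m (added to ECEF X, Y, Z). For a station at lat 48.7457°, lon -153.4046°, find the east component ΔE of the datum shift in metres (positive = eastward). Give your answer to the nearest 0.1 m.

ΔE = -450.1 m

At φ = 48.7457°, λ = -153.4046°: sin φ = 0.751790, cos φ = 0.659402, sin λ = -0.447687, cos λ = -0.894190.
ΔE = −sin λ·ΔX + cos λ·ΔY = −(-0.447687)·(-411.2) + (-0.894190)·(297.5) = -450.11 m.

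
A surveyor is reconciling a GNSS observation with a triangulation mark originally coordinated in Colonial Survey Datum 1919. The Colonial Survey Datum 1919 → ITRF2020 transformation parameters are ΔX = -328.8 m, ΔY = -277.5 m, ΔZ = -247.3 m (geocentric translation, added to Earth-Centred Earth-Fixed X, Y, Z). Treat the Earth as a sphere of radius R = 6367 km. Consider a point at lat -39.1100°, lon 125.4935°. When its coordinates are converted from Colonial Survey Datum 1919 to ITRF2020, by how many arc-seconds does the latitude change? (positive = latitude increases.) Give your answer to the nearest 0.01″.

Δφ = -6.93″

sin φ = -0.630811, cos φ = 0.775936, sin λ = 0.814181, cos λ = -0.580611.
North component: ΔN = −sin φ cos λ·ΔX − sin φ sin λ·ΔY + cos φ·ΔZ = −(-0.630811)(-0.580611)(-328.8) − (-0.630811)(0.814181)(-277.5) + (0.775936)(-247.3) = -213.99 m.
1° of latitude spans πR/180 = 111125 m, so Δφ = -213.99 / 111125 × 3600 = -6.932″.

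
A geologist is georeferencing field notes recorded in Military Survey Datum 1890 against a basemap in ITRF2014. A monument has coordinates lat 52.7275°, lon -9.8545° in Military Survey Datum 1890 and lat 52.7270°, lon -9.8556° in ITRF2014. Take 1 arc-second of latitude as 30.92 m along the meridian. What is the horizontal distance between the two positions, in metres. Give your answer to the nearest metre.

93 m

Δφ = 52.7270° − 52.7275° = -0.0005°; Δλ = -9.8556° − -9.8545° = -0.0011°.
1° of latitude = 3600 × 30.92 = 111312 m.
ΔN = Δφ × 111312 = -55.7 m; ΔE = Δλ × 111312 × cos(52.7275°) = -0.0011 × 111312 × 0.605607 = -74.2 m.
Distance = √(ΔE² + ΔN²) = √((-74.2)² + (-55.7)²) = 92.7 m.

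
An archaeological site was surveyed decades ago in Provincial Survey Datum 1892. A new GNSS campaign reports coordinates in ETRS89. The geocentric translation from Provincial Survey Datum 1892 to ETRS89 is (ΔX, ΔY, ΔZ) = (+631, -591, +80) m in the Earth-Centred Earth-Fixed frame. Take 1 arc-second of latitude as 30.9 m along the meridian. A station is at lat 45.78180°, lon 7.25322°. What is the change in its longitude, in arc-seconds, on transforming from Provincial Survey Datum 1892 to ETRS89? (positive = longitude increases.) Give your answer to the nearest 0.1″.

Δλ = -30.9″

sin φ = 0.716689, cos φ = 0.697393, sin λ = 0.126255, cos λ = 0.991998.
East component: ΔE = −sin λ·ΔX + cos λ·ΔY = −(0.126255)(631) + (0.991998)(-591) = -665.94 m.
1° of latitude spans 3600 × 30.90 = 111240 m; at latitude φ, 1° of longitude spans that × cos φ = 77578.0 m, so Δλ = -665.94 / 77578.0 × 3600 = -30.903″.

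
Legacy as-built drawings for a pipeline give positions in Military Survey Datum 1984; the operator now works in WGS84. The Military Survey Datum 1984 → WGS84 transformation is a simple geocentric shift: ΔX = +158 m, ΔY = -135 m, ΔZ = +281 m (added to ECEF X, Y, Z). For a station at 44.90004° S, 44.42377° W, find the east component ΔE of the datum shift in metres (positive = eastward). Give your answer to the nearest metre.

ΔE = 14 m

At φ = -44.90004°, λ = -44.42377°: sin φ = -0.705872, cos φ = 0.708339, sin λ = -0.699960, cos λ = 0.714182.
ΔE = −sin λ·ΔX + cos λ·ΔY = −(-0.699960)·(158) + (0.714182)·(-135) = 14.18 m.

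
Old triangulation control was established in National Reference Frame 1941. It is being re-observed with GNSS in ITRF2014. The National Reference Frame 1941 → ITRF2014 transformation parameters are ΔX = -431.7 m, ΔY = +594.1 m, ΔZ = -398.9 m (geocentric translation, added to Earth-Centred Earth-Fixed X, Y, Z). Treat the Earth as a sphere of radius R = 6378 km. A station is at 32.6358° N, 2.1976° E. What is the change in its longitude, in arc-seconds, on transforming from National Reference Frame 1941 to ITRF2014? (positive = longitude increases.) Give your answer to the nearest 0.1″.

Δλ = 23.4″

sin φ = 0.539297, cos φ = 0.842116, sin λ = 0.038346, cos λ = 0.999265.
East component: ΔE = −sin λ·ΔX + cos λ·ΔY = −(0.038346)(-431.7) + (0.999265)(594.1) = 610.22 m.
1° of latitude spans πR/180 = 111317 m; at latitude φ, 1° of longitude spans that × cos φ = 93741.9 m, so Δλ = 610.22 / 93741.9 × 3600 = 23.434″.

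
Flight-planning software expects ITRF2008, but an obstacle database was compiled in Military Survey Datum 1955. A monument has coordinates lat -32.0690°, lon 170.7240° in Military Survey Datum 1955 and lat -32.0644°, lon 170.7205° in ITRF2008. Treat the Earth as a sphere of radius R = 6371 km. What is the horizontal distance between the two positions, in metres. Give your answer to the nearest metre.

609 m

Δφ = -32.0644° − -32.0690° = +0.0046°; Δλ = 170.7205° − 170.7240° = -0.0035°.
1° along a meridian = πR/180 = 111195 m.
ΔN = Δφ × 111195 = 511.5 m; ΔE = Δλ × 111195 × cos(-32.0690°) = -0.0035 × 111195 × 0.847409 = -329.8 m.
Distance = √(ΔE² + ΔN²) = √((-329.8)² + 511.5²) = 608.6 m.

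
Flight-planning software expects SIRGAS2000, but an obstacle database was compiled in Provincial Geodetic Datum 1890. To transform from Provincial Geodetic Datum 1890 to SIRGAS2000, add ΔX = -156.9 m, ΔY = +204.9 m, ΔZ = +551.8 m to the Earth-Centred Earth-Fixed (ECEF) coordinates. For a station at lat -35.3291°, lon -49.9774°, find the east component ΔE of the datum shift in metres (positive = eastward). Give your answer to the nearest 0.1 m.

At φ = -35.3291°, λ = -49.9774°: sin φ = -0.578272, cos φ = 0.815844, sin λ = -0.765791, cos λ = 0.643090.
ΔE = −sin λ·ΔX + cos λ·ΔY = −(-0.765791)·(-156.9) + (0.643090)·(204.9) = 11.62 m.

ΔE = 11.6 m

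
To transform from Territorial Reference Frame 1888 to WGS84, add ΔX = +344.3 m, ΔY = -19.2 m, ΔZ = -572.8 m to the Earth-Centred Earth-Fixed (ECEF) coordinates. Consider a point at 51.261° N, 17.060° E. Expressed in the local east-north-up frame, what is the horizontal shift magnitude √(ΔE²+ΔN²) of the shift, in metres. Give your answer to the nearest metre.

At φ = 51.261°, λ = 17.060°: sin φ = 0.780005, cos φ = 0.625774, sin λ = 0.293373, cos λ = 0.955998.
ΔE = −sin λ·ΔX + cos λ·ΔY = −(0.293373)·(344.3) + (0.955998)·(-19.2) = -119.36 m.
ΔN = −sin φ cos λ·ΔX − sin φ sin λ·ΔY + cos φ·ΔZ = −(0.780005)(0.955998)(344.3) − (0.780005)(0.293373)(-19.2) + (0.625774)(-572.8) = -610.79 m.
Horizontal magnitude = √(ΔE² + ΔN²) = √((-119.36)² + (-610.79)²) = 622.34 m.

622 m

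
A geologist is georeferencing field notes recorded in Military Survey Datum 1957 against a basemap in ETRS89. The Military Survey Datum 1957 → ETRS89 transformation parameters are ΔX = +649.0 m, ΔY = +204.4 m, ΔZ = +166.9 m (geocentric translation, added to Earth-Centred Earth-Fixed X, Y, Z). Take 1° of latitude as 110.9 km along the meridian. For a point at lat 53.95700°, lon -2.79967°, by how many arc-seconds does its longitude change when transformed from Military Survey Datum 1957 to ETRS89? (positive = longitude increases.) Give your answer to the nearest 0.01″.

sin φ = 0.808576, cos φ = 0.588392, sin λ = -0.048844, cos λ = 0.998806.
East component: ΔE = −sin λ·ΔX + cos λ·ΔY = −(-0.048844)(649.0) + (0.998806)(204.4) = 235.86 m.
1° of latitude spans 110900 m; at latitude φ, 1° of longitude spans that × cos φ = 65252.7 m, so Δλ = 235.86 / 65252.7 × 3600 = 13.012″.

Δλ = 13.01″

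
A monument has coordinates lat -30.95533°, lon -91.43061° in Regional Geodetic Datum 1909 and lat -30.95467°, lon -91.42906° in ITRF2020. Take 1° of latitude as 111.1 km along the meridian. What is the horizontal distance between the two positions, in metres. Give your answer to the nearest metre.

165 m

Δφ = -30.95467° − -30.95533° = +0.00066°; Δλ = -91.42906° − -91.43061° = +0.00155°.
ΔN = Δφ × 111100 = 73.3 m; ΔE = Δλ × 111100 × cos(-30.95533°) = +0.00155 × 111100 × 0.857569 = 147.7 m.
Distance = √(ΔE² + ΔN²) = √(147.7² + 73.3²) = 164.9 m.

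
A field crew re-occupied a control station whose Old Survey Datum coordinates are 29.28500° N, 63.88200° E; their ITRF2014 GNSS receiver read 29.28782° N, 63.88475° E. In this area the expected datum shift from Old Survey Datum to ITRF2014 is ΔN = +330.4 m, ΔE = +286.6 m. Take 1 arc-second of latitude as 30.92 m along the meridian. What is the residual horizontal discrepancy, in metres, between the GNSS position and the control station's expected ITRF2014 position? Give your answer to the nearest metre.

Observed coordinate differences: Δφ = +0.00282°, Δλ = +0.00275°.
Converting to metres (1° lat = 111312 m, cos φ = 0.872197): observed ΔN = 313.9 m, observed ΔE = 267.0 m.
Subtracting the expected shift leaves a residual of 313.9 − (330.4) = -16.5 m north and 267.0 − (286.6) = -19.6 m east.
Residual distance = √((-16.5)² + (-19.6)²) = 25.6 m.

26 m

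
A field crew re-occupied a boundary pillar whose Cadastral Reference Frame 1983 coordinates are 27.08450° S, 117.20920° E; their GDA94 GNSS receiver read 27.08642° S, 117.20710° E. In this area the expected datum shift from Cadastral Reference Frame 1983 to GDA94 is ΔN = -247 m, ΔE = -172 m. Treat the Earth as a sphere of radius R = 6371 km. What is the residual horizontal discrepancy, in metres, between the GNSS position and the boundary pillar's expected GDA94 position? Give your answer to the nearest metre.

49 m

Observed coordinate differences: Δφ = -0.00192°, Δλ = -0.00210°.
Converting to metres (1° lat = 111195 m, cos φ = 0.890336): observed ΔN = -213.5 m, observed ΔE = -207.9 m.
Subtracting the expected shift leaves a residual of -213.5 − (-247) = 33.5 m north and -207.9 − (-172) = -35.9 m east.
Residual distance = √(33.5² + (-35.9)²) = 49.1 m.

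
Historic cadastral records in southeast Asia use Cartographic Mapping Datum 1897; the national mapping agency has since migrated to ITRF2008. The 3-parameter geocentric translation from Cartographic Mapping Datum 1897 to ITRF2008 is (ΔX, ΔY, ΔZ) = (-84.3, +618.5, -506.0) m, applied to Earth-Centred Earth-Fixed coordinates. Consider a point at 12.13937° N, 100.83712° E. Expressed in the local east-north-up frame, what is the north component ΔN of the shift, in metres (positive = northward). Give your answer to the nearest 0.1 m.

ΔN = -625.8 m

The local north axis is (−sin φ cos λ, −sin φ sin λ, cos φ), giving ΔN = -3.333 − 127.745 − 494.685 = -625.76 m.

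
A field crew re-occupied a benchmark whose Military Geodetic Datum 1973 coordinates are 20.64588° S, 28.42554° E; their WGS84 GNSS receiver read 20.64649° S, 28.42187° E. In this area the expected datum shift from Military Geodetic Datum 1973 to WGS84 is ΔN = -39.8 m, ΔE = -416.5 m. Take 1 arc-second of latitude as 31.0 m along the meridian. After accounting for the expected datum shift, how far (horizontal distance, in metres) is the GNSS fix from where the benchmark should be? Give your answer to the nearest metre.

Observed coordinate differences: Δφ = -0.00061°, Δλ = -0.00367°.
Converting to metres (1° lat = 111600 m, cos φ = 0.935777): observed ΔN = -68.1 m, observed ΔE = -383.3 m.
Subtracting the expected shift leaves a residual of -68.1 − (-39.8) = -28.3 m north and -383.3 − (-416.5) = 33.2 m east.
Residual distance = √((-28.3)² + 33.2²) = 43.6 m.

44 m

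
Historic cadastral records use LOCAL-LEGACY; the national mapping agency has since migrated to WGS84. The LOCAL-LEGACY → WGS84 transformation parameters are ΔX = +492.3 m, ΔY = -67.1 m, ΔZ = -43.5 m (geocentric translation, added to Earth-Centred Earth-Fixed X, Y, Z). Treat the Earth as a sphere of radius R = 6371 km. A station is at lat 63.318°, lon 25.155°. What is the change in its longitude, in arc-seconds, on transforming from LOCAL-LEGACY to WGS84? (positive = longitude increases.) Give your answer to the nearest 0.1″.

Δλ = -19.5″

sin φ = 0.893513, cos φ = 0.449038, sin λ = 0.425069, cos λ = 0.905161.
East component: ΔE = −sin λ·ΔX + cos λ·ΔY = −(0.425069)(492.3) + (0.905161)(-67.1) = -270.00 m.
1° of latitude spans πR/180 = 111195 m; at latitude φ, 1° of longitude spans that × cos φ = 49930.8 m, so Δλ = -270.00 / 49930.8 × 3600 = -19.467″.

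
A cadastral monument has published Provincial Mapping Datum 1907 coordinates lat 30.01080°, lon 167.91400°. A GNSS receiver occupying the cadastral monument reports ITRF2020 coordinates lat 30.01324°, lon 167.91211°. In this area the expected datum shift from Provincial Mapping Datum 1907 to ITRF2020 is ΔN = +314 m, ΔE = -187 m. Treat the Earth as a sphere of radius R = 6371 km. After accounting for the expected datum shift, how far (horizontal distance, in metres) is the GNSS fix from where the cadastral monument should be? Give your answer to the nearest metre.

43 m

Observed coordinate differences: Δφ = +0.00244°, Δλ = -0.00189°.
Converting to metres (1° lat = 111195 m, cos φ = 0.865931): observed ΔN = 271.3 m, observed ΔE = -182.0 m.
Subtracting the expected shift leaves a residual of 271.3 − (314) = -42.7 m north and -182.0 − (-187) = 5.0 m east.
Residual distance = √((-42.7)² + 5.0²) = 43.0 m.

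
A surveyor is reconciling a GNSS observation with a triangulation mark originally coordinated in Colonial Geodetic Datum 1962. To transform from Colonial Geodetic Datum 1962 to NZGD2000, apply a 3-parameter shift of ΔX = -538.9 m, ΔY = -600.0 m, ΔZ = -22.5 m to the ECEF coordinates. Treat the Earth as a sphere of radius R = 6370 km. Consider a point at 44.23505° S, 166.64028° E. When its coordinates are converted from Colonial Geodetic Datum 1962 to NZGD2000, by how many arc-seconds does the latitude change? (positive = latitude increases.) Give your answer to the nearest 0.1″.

sin φ = -0.697604, cos φ = 0.716484, sin λ = 0.231064, cos λ = -0.972939.
North component: ΔN = −sin φ cos λ·ΔX − sin φ sin λ·ΔY + cos φ·ΔZ = −(-0.697604)(-0.972939)(-538.9) − (-0.697604)(0.231064)(-600.0) + (0.716484)(-22.5) = 252.93 m.
1° of latitude spans πR/180 = 111177 m, so Δφ = 252.93 / 111177 × 3600 = 8.190″.

Δφ = 8.2″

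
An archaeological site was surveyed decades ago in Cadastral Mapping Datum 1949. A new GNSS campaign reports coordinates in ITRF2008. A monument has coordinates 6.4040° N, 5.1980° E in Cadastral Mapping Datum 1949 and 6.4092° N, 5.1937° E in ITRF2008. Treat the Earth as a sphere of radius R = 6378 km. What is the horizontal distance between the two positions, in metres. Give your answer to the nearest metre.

749 m

Δφ = 6.4092° − 6.4040° = +0.0052°; Δλ = 5.1937° − 5.1980° = -0.0043°.
1° along a meridian = πR/180 = 111317 m.
ΔN = Δφ × 111317 = 578.8 m; ΔE = Δλ × 111317 × cos(6.4040°) = -0.0043 × 111317 × 0.993760 = -475.7 m.
Distance = √(ΔE² + ΔN²) = √((-475.7)² + 578.8²) = 749.2 m.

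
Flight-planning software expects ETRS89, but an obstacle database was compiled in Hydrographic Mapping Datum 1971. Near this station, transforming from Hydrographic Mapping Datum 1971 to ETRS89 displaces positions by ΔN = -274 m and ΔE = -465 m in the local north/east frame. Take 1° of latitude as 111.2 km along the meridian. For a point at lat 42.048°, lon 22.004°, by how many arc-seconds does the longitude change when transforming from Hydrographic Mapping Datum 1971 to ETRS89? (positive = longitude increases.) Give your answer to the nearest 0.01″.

Δλ = -20.27″

At latitude 42.048°, cos φ = 0.742584.
1° of longitude at this latitude = 111.2 × cos φ = 82.58 km, so Δλ = -465.0 / 82575.3 = -0.0056312° = -20.272″.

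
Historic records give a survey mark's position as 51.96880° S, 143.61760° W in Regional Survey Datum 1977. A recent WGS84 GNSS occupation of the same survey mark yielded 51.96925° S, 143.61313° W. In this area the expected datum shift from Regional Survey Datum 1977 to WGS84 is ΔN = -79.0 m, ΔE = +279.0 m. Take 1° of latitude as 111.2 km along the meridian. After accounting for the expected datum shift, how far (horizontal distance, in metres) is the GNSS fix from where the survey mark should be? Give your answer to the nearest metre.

40 m

Observed coordinate differences: Δφ = -0.00045°, Δλ = +0.00447°.
Converting to metres (1° lat = 111200 m, cos φ = 0.616090): observed ΔN = -50.0 m, observed ΔE = 306.2 m.
Subtracting the expected shift leaves a residual of -50.0 − (-79.0) = 29.0 m north and 306.2 − (279.0) = 27.2 m east.
Residual distance = √(29.0² + 27.2²) = 39.8 m.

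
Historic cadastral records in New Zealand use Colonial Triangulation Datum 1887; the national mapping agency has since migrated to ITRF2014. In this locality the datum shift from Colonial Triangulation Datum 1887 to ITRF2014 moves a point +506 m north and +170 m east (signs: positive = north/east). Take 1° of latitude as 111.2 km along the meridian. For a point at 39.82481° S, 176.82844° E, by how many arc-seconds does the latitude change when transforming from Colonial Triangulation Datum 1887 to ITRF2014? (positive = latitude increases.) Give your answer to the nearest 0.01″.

Δφ = 16.38″

1° of latitude = 111.2 km, so Δφ = 506.0 / 111200 = 0.0045504° = 16.381″.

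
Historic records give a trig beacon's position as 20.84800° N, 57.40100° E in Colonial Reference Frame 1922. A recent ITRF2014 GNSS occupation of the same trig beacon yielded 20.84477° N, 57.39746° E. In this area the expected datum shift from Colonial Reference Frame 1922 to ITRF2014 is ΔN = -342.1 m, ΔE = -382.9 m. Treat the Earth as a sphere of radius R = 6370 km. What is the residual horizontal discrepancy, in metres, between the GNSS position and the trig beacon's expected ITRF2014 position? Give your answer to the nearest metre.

Observed coordinate differences: Δφ = -0.00323°, Δλ = -0.00354°.
Converting to metres (1° lat = 111177 m, cos φ = 0.934528): observed ΔN = -359.1 m, observed ΔE = -367.8 m.
Subtracting the expected shift leaves a residual of -359.1 − (-342.1) = -17.0 m north and -367.8 − (-382.9) = 15.1 m east.
Residual distance = √((-17.0)² + 15.1²) = 22.7 m.

23 m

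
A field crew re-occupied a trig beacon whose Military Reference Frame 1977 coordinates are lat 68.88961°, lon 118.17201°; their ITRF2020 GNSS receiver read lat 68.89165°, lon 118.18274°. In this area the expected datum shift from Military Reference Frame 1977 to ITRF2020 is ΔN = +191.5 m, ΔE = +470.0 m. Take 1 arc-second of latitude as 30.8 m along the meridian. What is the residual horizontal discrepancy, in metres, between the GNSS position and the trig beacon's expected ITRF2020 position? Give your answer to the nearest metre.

54 m

Observed coordinate differences: Δφ = +0.00204°, Δλ = +0.01073°.
Converting to metres (1° lat = 110880 m, cos φ = 0.360166): observed ΔN = 226.2 m, observed ΔE = 428.5 m.
Subtracting the expected shift leaves a residual of 226.2 − (191.5) = 34.7 m north and 428.5 − (470.0) = -41.5 m east.
Residual distance = √(34.7² + (-41.5)²) = 54.1 m.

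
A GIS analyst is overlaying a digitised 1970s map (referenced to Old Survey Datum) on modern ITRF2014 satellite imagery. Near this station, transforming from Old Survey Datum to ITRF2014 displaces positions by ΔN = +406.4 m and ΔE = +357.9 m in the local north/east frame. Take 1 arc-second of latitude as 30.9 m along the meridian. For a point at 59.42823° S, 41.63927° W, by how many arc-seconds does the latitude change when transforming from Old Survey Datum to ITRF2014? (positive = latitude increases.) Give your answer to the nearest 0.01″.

1″ of latitude = 30.90 m, so Δφ = 406.4 / 30.90 = 13.152″.

Δφ = 13.15″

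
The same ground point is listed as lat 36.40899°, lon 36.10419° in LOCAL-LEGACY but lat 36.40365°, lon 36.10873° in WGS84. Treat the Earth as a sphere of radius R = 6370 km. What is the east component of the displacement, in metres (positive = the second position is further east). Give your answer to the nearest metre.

ΔE = 406 m

Δφ = 36.40365° − 36.40899° = -0.00534°; Δλ = 36.10873° − 36.10419° = +0.00454°.
1° along a meridian = πR/180 = 111177 m.
ΔN = Δφ × 111177 = -593.7 m; ΔE = Δλ × 111177 × cos(36.40899°) = +0.00454 × 111177 × 0.804801 = 406.2 m.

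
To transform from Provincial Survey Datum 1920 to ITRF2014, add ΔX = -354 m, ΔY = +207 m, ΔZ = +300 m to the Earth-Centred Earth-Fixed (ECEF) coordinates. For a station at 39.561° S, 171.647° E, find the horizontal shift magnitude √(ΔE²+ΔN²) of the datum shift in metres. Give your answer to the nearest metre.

The local east axis at (φ, λ) is (−sin λ, cos λ, 0), so ΔE = −sin(171.647°)·(-354) + cos(171.647°)·207 = -153.38 m.
The local north axis is (−sin φ cos λ, −sin φ sin λ, cos φ), giving ΔN = 223.071 + 19.152 + 231.284 = 473.51 m.
Horizontal magnitude = √(ΔE² + ΔN²) = √((-153.38)² + 473.51²) = 497.73 m.

498 m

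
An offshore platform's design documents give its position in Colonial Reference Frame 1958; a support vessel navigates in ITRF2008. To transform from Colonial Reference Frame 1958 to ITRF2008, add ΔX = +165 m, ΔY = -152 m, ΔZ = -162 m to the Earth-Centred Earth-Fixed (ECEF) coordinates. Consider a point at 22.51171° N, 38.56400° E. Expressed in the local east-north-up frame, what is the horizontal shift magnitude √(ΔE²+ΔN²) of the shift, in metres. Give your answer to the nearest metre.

275 m

The local east axis at (φ, λ) is (−sin λ, cos λ, 0), so ΔE = −sin(38.56400°)·165 + cos(38.56400°)·(-152) = -221.71 m.
The local north axis is (−sin φ cos λ, −sin φ sin λ, cos φ), giving ΔN = -49.396 + 36.279 − 149.656 = -162.77 m.
Horizontal magnitude = √(ΔE² + ΔN²) = √((-221.71)² + (-162.77)²) = 275.05 m.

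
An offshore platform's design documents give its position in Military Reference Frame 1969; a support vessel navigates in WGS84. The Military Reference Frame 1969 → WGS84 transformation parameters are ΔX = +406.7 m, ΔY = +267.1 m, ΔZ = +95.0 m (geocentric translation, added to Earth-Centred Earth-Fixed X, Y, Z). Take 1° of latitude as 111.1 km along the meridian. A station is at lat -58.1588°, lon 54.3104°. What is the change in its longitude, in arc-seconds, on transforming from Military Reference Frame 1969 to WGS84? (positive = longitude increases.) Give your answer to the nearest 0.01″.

Δλ = -10.72″

sin φ = -0.849514, cos φ = 0.527567, sin λ = 0.812189, cos λ = 0.583394.
East component: ΔE = −sin λ·ΔX + cos λ·ΔY = −(0.812189)(406.7) + (0.583394)(267.1) = -174.49 m.
1° of latitude spans 111100 m; at latitude φ, 1° of longitude spans that × cos φ = 58612.7 m, so Δλ = -174.49 / 58612.7 × 3600 = -10.717″.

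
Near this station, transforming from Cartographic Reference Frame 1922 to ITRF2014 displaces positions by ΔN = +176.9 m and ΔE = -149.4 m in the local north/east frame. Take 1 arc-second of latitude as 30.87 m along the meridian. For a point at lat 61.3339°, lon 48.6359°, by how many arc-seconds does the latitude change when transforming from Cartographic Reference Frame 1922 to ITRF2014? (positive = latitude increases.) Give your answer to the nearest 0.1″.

1″ of latitude = 30.87 m, so Δφ = 176.9 / 30.87 = 5.730″.

Δφ = 5.7″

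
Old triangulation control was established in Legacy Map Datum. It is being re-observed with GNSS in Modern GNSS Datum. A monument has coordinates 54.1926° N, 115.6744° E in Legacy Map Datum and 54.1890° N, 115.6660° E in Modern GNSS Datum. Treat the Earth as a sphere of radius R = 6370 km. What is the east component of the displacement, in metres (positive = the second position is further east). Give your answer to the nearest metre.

ΔE = -546 m

Δφ = 54.1890° − 54.1926° = -0.0036°; Δλ = 115.6660° − 115.6744° = -0.0084°.
1° along a meridian = πR/180 = 111177 m.
ΔN = Δφ × 111177 = -400.2 m; ΔE = Δλ × 111177 × cos(54.1926°) = -0.0084 × 111177 × 0.585062 = -546.4 m.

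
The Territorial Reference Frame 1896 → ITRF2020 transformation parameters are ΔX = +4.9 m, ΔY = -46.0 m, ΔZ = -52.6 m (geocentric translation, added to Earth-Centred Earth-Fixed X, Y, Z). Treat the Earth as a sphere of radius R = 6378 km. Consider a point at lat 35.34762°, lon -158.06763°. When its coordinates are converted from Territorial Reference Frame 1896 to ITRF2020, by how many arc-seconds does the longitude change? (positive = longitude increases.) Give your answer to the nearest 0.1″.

sin φ = 0.578536, cos φ = 0.815657, sin λ = -0.373512, cos λ = -0.927625.
East component: ΔE = −sin λ·ΔX + cos λ·ΔY = −(-0.373512)(4.9) + (-0.927625)(-46.0) = 44.50 m.
1° of latitude spans πR/180 = 111317 m; at latitude φ, 1° of longitude spans that × cos φ = 90796.6 m, so Δλ = 44.50 / 90796.6 × 3600 = 1.764″.

Δλ = 1.8″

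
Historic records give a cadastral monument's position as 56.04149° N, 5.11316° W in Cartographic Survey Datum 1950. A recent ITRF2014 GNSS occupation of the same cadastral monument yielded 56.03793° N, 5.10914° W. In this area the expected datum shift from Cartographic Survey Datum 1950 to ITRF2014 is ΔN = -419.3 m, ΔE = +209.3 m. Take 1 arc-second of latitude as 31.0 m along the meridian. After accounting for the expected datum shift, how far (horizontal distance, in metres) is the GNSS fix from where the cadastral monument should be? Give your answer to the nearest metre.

Observed coordinate differences: Δφ = -0.00356°, Δλ = +0.00402°.
Converting to metres (1° lat = 111600 m, cos φ = 0.558592): observed ΔN = -397.3 m, observed ΔE = 250.6 m.
Subtracting the expected shift leaves a residual of -397.3 − (-419.3) = 22.0 m north and 250.6 − (209.3) = 41.3 m east.
Residual distance = √(22.0² + 41.3²) = 46.8 m.

47 m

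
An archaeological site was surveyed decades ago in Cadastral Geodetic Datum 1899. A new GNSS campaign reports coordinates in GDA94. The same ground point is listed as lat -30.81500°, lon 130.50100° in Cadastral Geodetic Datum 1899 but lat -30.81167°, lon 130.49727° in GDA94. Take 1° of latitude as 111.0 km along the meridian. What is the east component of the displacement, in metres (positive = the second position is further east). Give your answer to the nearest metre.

Δφ = -30.81167° − -30.81500° = +0.00333°; Δλ = 130.49727° − 130.50100° = -0.00373°.
ΔN = Δφ × 111000 = 369.6 m; ΔE = Δλ × 111000 × cos(-30.81500°) = -0.00373 × 111000 × 0.858826 = -355.6 m.

ΔE = -356 m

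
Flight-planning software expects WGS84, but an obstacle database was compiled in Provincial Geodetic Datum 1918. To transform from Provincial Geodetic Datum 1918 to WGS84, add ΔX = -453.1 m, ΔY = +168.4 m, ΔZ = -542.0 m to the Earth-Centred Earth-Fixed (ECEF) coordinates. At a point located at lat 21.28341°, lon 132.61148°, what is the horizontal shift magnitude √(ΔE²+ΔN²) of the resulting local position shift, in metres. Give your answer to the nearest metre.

At φ = 21.28341°, λ = 132.61148°: sin φ = 0.362981, cos φ = 0.931796, sin λ = 0.735961, cos λ = -0.677023.
ΔE = −sin λ·ΔX + cos λ·ΔY = −(0.735961)·(-453.1) + (-0.677023)·(168.4) = 219.45 m.
ΔN = −sin φ cos λ·ΔX − sin φ sin λ·ΔY + cos φ·ΔZ = −(0.362981)(-0.677023)(-453.1) − (0.362981)(0.735961)(168.4) + (0.931796)(-542.0) = -661.37 m.
Horizontal magnitude = √(ΔE² + ΔN²) = √(219.45² + (-661.37)²) = 696.83 m.

697 m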